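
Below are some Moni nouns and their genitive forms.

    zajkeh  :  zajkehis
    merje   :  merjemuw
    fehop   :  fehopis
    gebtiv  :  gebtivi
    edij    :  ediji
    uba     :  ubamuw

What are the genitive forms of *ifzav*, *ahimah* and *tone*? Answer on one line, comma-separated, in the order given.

The alternation tracks the final sound of the stem — -is when the stem ends in a voiceless consonant (*zajkeh*, *fehop*); -i when the stem ends in a voiced consonant (*gebtiv*, *edij*); -muw when the stem ends in a vowel (*merje*, *uba*).
Since the final sound of *ifzav* is /v/ (a voiced consonant), it takes -i, giving *ifzavi*.
*ahimah*: final sound = /h/, a voiceless consonant → -is → *ahimahis*.
*tone* — final sound /e/ (a vowel) → -muw → *tonemuw*.

ifzavi, ahimahis, tonemuw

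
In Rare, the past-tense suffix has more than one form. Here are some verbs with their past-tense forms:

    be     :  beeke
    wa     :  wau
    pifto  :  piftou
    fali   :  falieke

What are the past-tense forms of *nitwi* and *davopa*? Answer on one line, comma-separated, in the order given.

nitwieke, davopau

The pattern is front/back vowel harmony: -eke when the last vowel of the stem is a front vowel (*be*, *fali*); -u when the last vowel of the stem is a back vowel (*wa*, *pifto*).
The last vowel of *nitwi* is /i/, which is a front vowel, so the suffix is -eke, giving *nitwieke*.
The last vowel of *davopa* is /a/, which is a back vowel, so the suffix is -u, giving *davopau*.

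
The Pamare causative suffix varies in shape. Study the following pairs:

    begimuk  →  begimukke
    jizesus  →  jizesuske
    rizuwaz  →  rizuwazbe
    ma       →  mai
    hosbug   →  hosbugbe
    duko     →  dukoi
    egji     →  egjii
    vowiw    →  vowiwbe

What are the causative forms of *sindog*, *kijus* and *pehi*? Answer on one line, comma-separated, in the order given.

sindogbe, kijuske, pehii

Looking at the final sound of each stem: -ke when the stem ends in a voiceless consonant (*begimuk*, *jizesus*); -be when the stem ends in a voiced consonant (*rizuwaz*, *hosbug*, *vowiw*); -i when the stem ends in a vowel (*ma*, *duko*, *egji*).
Since the final sound of *sindog* is /g/ (a voiced consonant), it takes -be, giving *sindogbe*.
*kijus*: final sound = /s/, a voiceless consonant → -ke → *kijuske*.
The final sound of *pehi* is /i/, which is a vowel, so the suffix is -i, giving *pehii*.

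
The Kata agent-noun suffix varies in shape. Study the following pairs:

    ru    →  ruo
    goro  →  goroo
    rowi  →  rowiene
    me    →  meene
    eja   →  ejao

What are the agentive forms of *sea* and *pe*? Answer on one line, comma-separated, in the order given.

The alternation tracks the last vowel of the stem — -ene when the last vowel of the stem is a front vowel (*rowi*, *me*); -o when the last vowel of the stem is a back vowel (*ru*, *goro*, *eja*).
The last vowel of *sea* is /a/, which is a back vowel, so the suffix is -o, giving *seao*.
*pe*: last vowel = /e/, a front vowel → -ene → *peene*.

seao, peene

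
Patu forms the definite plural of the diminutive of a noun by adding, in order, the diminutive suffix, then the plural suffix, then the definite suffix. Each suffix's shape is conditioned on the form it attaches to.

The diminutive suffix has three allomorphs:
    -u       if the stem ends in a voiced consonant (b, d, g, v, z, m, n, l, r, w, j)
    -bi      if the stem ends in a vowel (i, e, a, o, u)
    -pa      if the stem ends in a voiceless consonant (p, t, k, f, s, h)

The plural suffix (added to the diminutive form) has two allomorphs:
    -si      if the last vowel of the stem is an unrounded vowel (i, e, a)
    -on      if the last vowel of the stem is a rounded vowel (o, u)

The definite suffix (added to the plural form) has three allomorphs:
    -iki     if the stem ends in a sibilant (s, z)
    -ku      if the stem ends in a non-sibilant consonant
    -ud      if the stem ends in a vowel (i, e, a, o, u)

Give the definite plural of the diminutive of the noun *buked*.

bukeduonku

The final sound of *buked* is /d/, which is a voiced consonant, so the diminutive suffix is -u, giving *bukedu*.
The diminutive form *bukedu*: last vowel = /u/, a rounded vowel → -on → *bukeduon*.
Since the final sound of the plural form *bukeduon* is /n/ (a non-sibilant consonant), it takes -ku, giving *bukeduonku*.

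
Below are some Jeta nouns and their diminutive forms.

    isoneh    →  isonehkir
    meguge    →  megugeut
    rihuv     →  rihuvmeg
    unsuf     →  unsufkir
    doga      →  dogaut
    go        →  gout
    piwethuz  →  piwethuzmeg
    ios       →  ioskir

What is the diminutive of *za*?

zaut

The alternation tracks the final sound of the stem — -kir when the stem ends in a voiceless consonant (*isoneh*, *unsuf*, *ios*); -meg when the stem ends in a voiced consonant (*rihuv*, *piwethuz*); -ut when the stem ends in a vowel (*meguge*, *doga*, *go*).
The final sound of *za* is /a/, which is a vowel, so the suffix is -ut, giving *zaut*.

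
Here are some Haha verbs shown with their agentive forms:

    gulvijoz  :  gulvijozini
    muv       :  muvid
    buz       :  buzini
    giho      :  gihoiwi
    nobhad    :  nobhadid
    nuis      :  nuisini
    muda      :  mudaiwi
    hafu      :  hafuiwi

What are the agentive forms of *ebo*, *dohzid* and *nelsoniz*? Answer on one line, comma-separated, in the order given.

The suffix is conditioned by the final sound: -ini when the stem ends in a sibilant (*gulvijoz*, *buz*, *nuis*); -id when the stem ends in a non-sibilant consonant (*muv*, *nobhad*); -iwi when the stem ends in a vowel (*giho*, *muda*, *hafu*).
Since the final sound of *ebo* is /o/ (a vowel), it takes -iwi, giving *eboiwi*.
*dohzid* — final sound /d/ (a non-sibilant consonant) → -id → *dohzidid*.
*nelsoniz* — final sound /z/ (a sibilant) → -ini → *nelsonizini*.

eboiwi, dohzidid, nelsonizini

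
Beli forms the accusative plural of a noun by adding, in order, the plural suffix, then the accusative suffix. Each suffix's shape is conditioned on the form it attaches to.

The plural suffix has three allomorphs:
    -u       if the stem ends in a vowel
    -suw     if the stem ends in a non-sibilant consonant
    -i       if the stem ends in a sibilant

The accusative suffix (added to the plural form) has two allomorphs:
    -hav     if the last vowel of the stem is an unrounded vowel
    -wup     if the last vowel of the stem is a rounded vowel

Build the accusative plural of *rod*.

*rod*: final sound = /d/, a non-sibilant consonant → -suw → *rodsuw*.
The plural form *rodsuw* — last vowel /u/ (a rounded vowel) → -wup → *rodsuwwup*.

rodsuwwup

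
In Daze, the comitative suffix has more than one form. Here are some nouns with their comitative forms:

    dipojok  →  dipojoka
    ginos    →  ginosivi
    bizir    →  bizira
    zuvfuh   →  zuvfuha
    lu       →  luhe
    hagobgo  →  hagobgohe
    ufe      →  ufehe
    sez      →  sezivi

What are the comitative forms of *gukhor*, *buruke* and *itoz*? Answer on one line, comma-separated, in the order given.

gukhora, burukehe, itozivi

Looking at the final sound of each stem: -ivi when the stem ends in a sibilant (*ginos*, *sez*); -a when the stem ends in a non-sibilant consonant (*dipojok*, *bizir*, *zuvfuh*); -he when the stem ends in a vowel (*lu*, *hagobgo*, *ufe*).
*gukhor* — final sound /r/ (a non-sibilant consonant) → -a → *gukhora*.
The final sound of *buruke* is /e/, which is a vowel, so the suffix is -he, giving *burukehe*.
The final sound of *itoz* is /z/, which is a sibilant, so the suffix is -ivi, giving *itozivi*.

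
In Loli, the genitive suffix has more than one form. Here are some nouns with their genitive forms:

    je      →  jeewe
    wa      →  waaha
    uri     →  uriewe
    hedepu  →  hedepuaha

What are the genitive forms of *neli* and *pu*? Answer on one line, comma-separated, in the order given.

neliewe, puaha

The alternation tracks the last vowel of the stem — -ewe when the last vowel of the stem is a front vowel (*je*, *uri*); -aha when the last vowel of the stem is a back vowel (*wa*, *hedepu*).
*neli*: last vowel = /i/, a front vowel → -ewe → *neliewe*.
Since the last vowel of *pu* is /u/ (a back vowel), it takes -aha, giving *puaha*.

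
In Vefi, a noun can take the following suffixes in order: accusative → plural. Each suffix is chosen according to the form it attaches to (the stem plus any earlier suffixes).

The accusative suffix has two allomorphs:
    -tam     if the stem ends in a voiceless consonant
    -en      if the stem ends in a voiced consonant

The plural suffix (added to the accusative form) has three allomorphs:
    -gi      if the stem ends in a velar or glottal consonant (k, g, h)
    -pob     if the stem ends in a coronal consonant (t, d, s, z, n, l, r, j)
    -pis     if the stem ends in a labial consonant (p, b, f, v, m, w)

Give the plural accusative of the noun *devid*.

The final consonant of *devid* is /d/, which is voiced, so the accusative suffix is -en, giving *deviden*.
The accusative form *deviden* — final consonant /n/ (coronal) → -pob → *devidenpob*.

devidenpob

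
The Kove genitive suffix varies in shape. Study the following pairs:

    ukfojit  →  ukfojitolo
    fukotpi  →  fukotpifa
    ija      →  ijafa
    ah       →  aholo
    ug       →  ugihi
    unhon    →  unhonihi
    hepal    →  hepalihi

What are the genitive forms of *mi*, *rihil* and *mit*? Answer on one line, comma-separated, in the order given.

The pattern is voicing of the final sound: -olo when the stem ends in a voiceless consonant (*ukfojit*, *ah*); -ihi when the stem ends in a voiced consonant (*ug*, *unhon*, *hepal*); -fa when the stem ends in a vowel (*fukotpi*, *ija*).
Since the final sound of *mi* is /i/ (a vowel), it takes -fa, giving *mifa*.
Since the final sound of *rihil* is /l/ (a voiced consonant), it takes -ihi, giving *rihilihi*.
Since the final sound of *mit* is /t/ (a voiceless consonant), it takes -olo, giving *mitolo*.

mifa, rihilihi, mitolo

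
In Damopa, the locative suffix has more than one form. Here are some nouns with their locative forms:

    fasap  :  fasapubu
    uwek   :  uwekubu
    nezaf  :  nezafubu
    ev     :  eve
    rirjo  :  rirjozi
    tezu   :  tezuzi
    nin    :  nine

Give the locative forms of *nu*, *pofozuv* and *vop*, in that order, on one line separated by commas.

The pattern is voicing of the final sound: -ubu when the stem ends in a voiceless consonant (*fasap*, *uwek*, *nezaf*); -e when the stem ends in a voiced consonant (*ev*, *nin*); -zi when the stem ends in a vowel (*rirjo*, *tezu*).
The final sound of *nu* is /u/, which is a vowel, so the suffix is -zi, giving *nuzi*.
The final sound of *pofozuv* is /v/, which is a voiced consonant, so the suffix is -e, giving *pofozuve*.
*vop* — final sound /p/ (a voiceless consonant) → -ubu → *vopubu*.

nuzi, pofozuve, vopubu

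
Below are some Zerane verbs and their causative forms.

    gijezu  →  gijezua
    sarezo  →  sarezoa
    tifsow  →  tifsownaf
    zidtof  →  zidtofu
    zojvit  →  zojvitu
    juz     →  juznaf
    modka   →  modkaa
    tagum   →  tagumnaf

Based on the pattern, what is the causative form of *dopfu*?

dopfua

The alternation tracks the final sound of the stem — -u when the stem ends in a voiceless consonant (*zidtof*, *zojvit*); -naf when the stem ends in a voiced consonant (*tifsow*, *juz*, *tagum*); -a when the stem ends in a vowel (*gijezu*, *sarezo*, *modka*).
*dopfu* — final sound /u/ (a vowel) → -a → *dopfua*.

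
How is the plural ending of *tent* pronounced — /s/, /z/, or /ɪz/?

/s/

The stem *tent* ends in a voiceless non-sibilant consonant.
The plural suffix surfaces as /ɪz/ after sibilants, /s/ after other voiceless consonants, and /z/ after other voiced sounds.
So the plural -s on *tent* is pronounced /s/.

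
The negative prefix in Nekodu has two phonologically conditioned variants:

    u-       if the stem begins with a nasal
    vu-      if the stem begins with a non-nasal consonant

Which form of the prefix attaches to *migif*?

u-

*migif* — first consonant /m/ (a nasal) → u-.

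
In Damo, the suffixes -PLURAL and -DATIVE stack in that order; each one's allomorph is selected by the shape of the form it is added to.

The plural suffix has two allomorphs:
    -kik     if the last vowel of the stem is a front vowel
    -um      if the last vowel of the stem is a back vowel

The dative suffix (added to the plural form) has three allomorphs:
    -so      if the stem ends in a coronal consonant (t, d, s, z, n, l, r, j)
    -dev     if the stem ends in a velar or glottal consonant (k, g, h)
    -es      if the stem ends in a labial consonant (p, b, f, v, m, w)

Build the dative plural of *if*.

Since the last vowel of *if* is /i/ (a front vowel), it takes -kik, giving *ifkik*.
The plural form *ifkik* — final consonant /k/ (velar/glottal) → -dev → *ifkikdev*.

ifkikdev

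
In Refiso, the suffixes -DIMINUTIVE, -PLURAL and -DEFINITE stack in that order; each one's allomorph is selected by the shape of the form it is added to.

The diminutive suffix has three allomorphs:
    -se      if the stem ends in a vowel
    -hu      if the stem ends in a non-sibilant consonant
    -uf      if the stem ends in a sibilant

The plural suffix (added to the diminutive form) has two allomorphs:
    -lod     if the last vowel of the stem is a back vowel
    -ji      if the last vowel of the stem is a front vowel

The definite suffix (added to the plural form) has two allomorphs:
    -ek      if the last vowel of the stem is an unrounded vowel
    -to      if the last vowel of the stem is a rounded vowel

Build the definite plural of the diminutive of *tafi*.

tafisejiek

*tafi* — final sound /i/ (a vowel) → -se → *tafise*.
The last vowel of the diminutive form *tafise* is /e/, which is a front vowel, so the plural suffix is -ji, giving *tafiseji*.
Since the last vowel of the plural form *tafiseji* is /i/ (an unrounded vowel), it takes -ek, giving *tafisejiek*.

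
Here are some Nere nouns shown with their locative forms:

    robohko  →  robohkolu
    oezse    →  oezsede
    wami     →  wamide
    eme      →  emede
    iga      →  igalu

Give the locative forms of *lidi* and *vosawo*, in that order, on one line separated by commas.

Looking at the last vowel of each stem: -de when the last vowel of the stem is a front vowel (*oezse*, *wami*, *eme*); -lu when the last vowel of the stem is a back vowel (*robohko*, *iga*).
*lidi*: last vowel = /i/, a front vowel → -de → *lidide*.
The last vowel of *vosawo* is /o/, which is a back vowel, so the suffix is -lu, giving *vosawolu*.

lidide, vosawolu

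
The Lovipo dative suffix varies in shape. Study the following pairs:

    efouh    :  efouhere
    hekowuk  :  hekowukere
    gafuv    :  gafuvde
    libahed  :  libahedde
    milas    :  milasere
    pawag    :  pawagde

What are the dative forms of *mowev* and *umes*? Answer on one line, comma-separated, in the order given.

The alternation tracks the final consonant of the stem — -ere when the stem ends in a voiceless consonant (*efouh*, *hekowuk*, *milas*); -de when the stem ends in a voiced consonant (*gafuv*, *libahed*, *pawag*).
*mowev*: final consonant = /v/, voiced → -de → *mowevde*.
The final consonant of *umes* is /s/, which is voiceless, so the suffix is -ere, giving *umesere*.

mowevde, umesere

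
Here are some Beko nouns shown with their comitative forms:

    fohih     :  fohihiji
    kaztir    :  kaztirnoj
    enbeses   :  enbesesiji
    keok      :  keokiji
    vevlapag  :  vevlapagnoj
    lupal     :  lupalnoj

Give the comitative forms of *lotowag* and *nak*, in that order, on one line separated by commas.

lotowagnoj, nakiji

Looking at the final consonant of each stem: -iji when the stem ends in a voiceless consonant (*fohih*, *enbeses*, *keok*); -noj when the stem ends in a voiced consonant (*kaztir*, *vevlapag*, *lupal*).
The final consonant of *lotowag* is /g/, which is voiced, so the suffix is -noj, giving *lotowagnoj*.
*nak* — final consonant /k/ (voiceless) → -iji → *nakiji*.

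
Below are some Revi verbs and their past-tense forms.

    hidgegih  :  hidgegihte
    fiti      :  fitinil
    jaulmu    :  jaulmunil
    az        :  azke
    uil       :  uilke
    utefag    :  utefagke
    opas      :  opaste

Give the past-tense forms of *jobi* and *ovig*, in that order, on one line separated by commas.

jobinil, ovigke

The alternation tracks the final sound of the stem — -te when the stem ends in a voiceless consonant (*hidgegih*, *opas*); -ke when the stem ends in a voiced consonant (*az*, *uil*, *utefag*); -nil when the stem ends in a vowel (*fiti*, *jaulmu*).
The final sound of *jobi* is /i/, which is a vowel, so the suffix is -nil, giving *jobinil*.
The final sound of *ovig* is /g/, which is a voiced consonant, so the suffix is -ke, giving *ovigke*.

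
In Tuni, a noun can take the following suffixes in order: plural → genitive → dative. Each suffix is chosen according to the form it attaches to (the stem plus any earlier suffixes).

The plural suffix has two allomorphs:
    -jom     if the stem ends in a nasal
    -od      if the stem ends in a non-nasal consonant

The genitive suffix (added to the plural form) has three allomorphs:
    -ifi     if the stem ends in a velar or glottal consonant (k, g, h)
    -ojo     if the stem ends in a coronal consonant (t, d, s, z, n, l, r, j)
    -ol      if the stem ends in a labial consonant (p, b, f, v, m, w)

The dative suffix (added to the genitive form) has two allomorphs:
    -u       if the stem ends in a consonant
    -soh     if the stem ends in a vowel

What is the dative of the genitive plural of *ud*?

Since the final consonant of *ud* is /d/ (non-nasal), it takes -od, giving *udod*.
Since the final consonant of the plural form *udod* is /d/ (coronal), it takes -ojo, giving *udodojo*.
The genitive form *udodojo* — final sound /o/ (a vowel) → -soh → *udodojosoh*.

udodojosoh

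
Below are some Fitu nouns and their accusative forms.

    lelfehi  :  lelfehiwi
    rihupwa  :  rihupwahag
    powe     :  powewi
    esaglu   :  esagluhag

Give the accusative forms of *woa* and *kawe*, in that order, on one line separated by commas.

The pattern is front/back vowel harmony: -wi when the last vowel of the stem is a front vowel (*lelfehi*, *powe*); -hag when the last vowel of the stem is a back vowel (*rihupwa*, *esaglu*).
The last vowel of *woa* is /a/, which is a back vowel, so the suffix is -hag, giving *woahag*.
The last vowel of *kawe* is /e/, which is a front vowel, so the suffix is -wi, giving *kawewi*.

woahag, kawewi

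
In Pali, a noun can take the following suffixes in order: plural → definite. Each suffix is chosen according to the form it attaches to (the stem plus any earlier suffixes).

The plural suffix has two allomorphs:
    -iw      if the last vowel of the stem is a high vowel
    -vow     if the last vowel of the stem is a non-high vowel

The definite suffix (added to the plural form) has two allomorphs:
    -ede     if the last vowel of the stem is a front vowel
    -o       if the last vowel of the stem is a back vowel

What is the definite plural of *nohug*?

nohugiwede

The last vowel of *nohug* is /u/, which is a high vowel, so the plural suffix is -iw, giving *nohugiw*.
The plural form *nohugiw* — last vowel /i/ (a front vowel) → -ede → *nohugiwede*.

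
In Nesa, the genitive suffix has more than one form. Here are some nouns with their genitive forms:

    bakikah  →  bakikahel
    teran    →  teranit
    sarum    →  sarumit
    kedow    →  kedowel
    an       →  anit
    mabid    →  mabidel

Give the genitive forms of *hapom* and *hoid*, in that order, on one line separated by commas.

The alternation tracks the final consonant of the stem — -it when the stem ends in a nasal (*teran*, *sarum*, *an*); -el when the stem ends in a non-nasal consonant (*bakikah*, *kedow*, *mabid*).
*hapom*: final consonant = /m/, a nasal → -it → *hapomit*.
The final consonant of *hoid* is /d/, which is non-nasal, so the suffix is -el, giving *hoidel*.

hapomit, hoidel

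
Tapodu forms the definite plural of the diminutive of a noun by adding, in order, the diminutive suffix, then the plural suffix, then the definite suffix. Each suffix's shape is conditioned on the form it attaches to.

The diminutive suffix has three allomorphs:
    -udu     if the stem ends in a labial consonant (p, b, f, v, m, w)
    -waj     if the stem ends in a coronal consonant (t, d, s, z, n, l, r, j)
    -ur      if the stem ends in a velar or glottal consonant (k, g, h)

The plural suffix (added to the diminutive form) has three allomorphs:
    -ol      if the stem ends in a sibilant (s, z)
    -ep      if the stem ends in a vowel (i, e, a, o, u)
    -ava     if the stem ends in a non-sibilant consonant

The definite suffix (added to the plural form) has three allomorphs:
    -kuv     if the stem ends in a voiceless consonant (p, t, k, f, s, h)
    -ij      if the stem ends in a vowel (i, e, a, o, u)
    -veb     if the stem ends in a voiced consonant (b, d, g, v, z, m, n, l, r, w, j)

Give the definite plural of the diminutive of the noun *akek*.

akekuravaij

*akek*: final consonant = /k/, velar/glottal → -ur → *akekur*.
Since the final sound of the diminutive form *akekur* is /r/ (a non-sibilant consonant), it takes -ava, giving *akekurava*.
The final sound of the plural form *akekurava* is /a/, which is a vowel, so the definite suffix is -ij, giving *akekuravaij*.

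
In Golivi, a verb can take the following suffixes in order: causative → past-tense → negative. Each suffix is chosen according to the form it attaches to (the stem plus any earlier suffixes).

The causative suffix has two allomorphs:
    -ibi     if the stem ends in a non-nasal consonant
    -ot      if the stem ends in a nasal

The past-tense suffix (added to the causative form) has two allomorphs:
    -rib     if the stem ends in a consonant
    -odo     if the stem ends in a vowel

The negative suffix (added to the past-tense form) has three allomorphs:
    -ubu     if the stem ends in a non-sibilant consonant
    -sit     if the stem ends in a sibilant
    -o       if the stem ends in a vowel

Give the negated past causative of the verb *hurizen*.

hurizenotribubu

*hurizen* — final consonant /n/ (a nasal) → -ot → *hurizenot*.
The causative form *hurizenot* — final sound /t/ (a consonant) → -rib → *hurizenotrib*.
The past-tense form *hurizenotrib*: final sound = /b/, a non-sibilant consonant → -ubu → *hurizenotribubu*.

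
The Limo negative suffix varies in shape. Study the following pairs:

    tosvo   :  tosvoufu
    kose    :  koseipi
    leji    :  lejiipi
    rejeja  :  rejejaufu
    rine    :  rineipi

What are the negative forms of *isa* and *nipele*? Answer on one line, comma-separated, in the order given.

The suffix is conditioned by the last vowel: -ipi when the last vowel of the stem is a front vowel (*kose*, *leji*, *rine*); -ufu when the last vowel of the stem is a back vowel (*tosvo*, *rejeja*).
Since the last vowel of *isa* is /a/ (a back vowel), it takes -ufu, giving *isaufu*.
Since the last vowel of *nipele* is /e/ (a front vowel), it takes -ipi, giving *nipeleipi*.

isaufu, nipeleipi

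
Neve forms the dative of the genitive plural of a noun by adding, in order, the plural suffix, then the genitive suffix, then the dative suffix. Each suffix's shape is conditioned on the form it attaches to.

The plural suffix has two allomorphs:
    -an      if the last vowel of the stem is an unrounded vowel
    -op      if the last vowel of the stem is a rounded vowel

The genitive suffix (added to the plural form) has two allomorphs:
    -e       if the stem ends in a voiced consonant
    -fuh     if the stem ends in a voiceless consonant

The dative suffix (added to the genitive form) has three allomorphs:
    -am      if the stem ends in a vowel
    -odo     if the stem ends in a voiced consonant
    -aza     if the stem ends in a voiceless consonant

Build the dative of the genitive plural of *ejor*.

*ejor*: last vowel = /o/, a rounded vowel → -op → *ejorop*.
The plural form *ejorop*: final consonant = /p/, voiceless → -fuh → *ejoropfuh*.
The genitive form *ejoropfuh* — final sound /h/ (a voiceless consonant) → -aza → *ejoropfuhaza*.

ejoropfuhaza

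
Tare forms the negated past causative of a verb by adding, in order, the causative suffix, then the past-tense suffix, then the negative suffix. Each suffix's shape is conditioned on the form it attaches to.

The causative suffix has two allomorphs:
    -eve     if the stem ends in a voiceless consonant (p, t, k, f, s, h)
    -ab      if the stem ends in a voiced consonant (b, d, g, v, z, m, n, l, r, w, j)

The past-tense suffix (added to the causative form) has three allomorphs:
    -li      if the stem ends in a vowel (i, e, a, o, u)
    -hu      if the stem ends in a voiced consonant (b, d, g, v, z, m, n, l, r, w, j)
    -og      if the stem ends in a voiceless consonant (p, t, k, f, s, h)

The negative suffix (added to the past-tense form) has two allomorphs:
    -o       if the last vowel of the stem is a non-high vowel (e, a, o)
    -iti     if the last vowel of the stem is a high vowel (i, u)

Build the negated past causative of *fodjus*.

fodjuseveliiti

*fodjus*: final consonant = /s/, voiceless → -eve → *fodjuseve*.
The final sound of the causative form *fodjuseve* is /e/, which is a vowel, so the past-tense suffix is -li, giving *fodjuseveli*.
Since the last vowel of the past-tense form *fodjuseveli* is /i/ (a high vowel), it takes -iti, giving *fodjuseveliiti*.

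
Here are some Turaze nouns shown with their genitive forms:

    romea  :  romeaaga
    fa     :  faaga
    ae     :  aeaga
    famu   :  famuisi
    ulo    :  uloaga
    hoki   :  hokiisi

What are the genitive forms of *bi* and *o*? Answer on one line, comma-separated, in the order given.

biisi, oaga

The alternation tracks the last vowel of the stem — -isi when the last vowel of the stem is a high vowel (*famu*, *hoki*); -aga when the last vowel of the stem is a non-high vowel (*romea*, *fa*, *ae*, *ulo*).
Since the last vowel of *bi* is /i/ (a high vowel), it takes -isi, giving *biisi*.
*o*: last vowel = /o/, a non-high vowel → -aga → *oaga*.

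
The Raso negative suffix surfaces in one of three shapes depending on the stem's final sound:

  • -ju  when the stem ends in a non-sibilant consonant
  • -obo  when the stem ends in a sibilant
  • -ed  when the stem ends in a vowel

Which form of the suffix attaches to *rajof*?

-ju

*rajof*: final sound = /f/, a non-sibilant consonant → -ju.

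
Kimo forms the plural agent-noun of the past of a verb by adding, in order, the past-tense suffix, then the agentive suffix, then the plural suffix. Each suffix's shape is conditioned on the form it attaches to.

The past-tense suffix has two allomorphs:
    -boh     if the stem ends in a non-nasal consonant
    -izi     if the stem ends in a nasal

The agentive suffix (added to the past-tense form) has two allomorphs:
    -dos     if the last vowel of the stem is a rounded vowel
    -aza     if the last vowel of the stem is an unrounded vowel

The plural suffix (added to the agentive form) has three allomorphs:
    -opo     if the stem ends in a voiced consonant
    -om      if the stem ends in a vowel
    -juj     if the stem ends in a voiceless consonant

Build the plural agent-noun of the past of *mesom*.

*mesom* — final consonant /m/ (a nasal) → -izi → *mesomizi*.
The last vowel of the past-tense form *mesomizi* is /i/, which is an unrounded vowel, so the agentive suffix is -aza, giving *mesomiziaza*.
The agentive form *mesomiziaza* — final sound /a/ (a vowel) → -om → *mesomiziazaom*.

mesomiziazaom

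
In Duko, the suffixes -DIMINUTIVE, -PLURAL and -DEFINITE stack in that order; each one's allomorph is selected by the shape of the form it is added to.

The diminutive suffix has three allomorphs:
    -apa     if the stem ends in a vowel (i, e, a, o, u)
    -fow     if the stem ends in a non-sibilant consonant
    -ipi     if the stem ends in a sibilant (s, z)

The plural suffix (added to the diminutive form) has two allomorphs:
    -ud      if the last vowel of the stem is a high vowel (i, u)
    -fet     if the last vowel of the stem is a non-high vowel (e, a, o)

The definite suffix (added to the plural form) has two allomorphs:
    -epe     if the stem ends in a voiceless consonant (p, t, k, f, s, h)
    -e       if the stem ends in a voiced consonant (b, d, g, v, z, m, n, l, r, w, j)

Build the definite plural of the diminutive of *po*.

*po* — final sound /o/ (a vowel) → -apa → *poapa*.
Since the last vowel of the diminutive form *poapa* is /a/ (a non-high vowel), it takes -fet, giving *poapafet*.
The plural form *poapafet*: final consonant = /t/, voiceless → -epe → *poapafetepe*.

poapafetepe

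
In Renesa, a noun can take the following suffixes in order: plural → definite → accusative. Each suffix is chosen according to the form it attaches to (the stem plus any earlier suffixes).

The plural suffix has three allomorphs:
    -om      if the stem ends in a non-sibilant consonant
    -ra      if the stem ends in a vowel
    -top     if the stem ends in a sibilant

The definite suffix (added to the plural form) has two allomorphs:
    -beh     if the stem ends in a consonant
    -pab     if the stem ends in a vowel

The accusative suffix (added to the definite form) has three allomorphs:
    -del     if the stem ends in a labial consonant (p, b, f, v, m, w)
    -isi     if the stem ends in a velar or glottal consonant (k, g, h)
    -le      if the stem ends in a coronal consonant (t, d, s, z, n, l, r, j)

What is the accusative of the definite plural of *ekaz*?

*ekaz*: final sound = /z/, a sibilant → -top → *ekaztop*.
The final sound of the plural form *ekaztop* is /p/, which is a consonant, so the definite suffix is -beh, giving *ekaztopbeh*.
The definite form *ekaztopbeh*: final consonant = /h/, velar/glottal → -isi → *ekaztopbehisi*.

ekaztopbehisi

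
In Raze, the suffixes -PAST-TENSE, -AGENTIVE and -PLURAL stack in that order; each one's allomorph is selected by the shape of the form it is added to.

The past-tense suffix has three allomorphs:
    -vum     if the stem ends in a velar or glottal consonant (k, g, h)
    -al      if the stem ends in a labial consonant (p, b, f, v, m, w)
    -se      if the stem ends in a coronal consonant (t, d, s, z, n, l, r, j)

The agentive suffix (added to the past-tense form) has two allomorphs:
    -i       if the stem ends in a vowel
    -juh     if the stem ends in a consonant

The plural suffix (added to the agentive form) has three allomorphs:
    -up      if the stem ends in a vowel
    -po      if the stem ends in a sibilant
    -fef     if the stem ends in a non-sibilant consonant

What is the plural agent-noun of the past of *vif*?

The final consonant of *vif* is /f/, which is labial, so the past-tense suffix is -al, giving *vifal*.
The final sound of the past-tense form *vifal* is /l/, which is a consonant, so the agentive suffix is -juh, giving *vifaljuh*.
The final sound of the agentive form *vifaljuh* is /h/, which is a non-sibilant consonant, so the plural suffix is -fef, giving *vifaljuhfef*.

vifaljuhfef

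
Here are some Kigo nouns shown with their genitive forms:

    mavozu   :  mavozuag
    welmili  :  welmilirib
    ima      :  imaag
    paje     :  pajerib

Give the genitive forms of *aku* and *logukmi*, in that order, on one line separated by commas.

akuag, logukmirib

The alternation tracks the last vowel of the stem — -rib when the last vowel of the stem is a front vowel (*welmili*, *paje*); -ag when the last vowel of the stem is a back vowel (*mavozu*, *ima*).
The last vowel of *aku* is /u/, which is a back vowel, so the suffix is -ag, giving *akuag*.
*logukmi* — last vowel /i/ (a front vowel) → -rib → *logukmirib*.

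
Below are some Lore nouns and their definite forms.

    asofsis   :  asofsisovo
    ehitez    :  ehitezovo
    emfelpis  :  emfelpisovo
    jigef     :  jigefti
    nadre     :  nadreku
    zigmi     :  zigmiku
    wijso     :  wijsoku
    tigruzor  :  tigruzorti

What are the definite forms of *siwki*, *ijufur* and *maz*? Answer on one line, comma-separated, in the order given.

siwkiku, ijufurti, mazovo

The pattern is sibilance of the final sound: -ovo when the stem ends in a sibilant (*asofsis*, *ehitez*, *emfelpis*); -ti when the stem ends in a non-sibilant consonant (*jigef*, *tigruzor*); -ku when the stem ends in a vowel (*nadre*, *zigmi*, *wijso*).
*siwki*: final sound = /i/, a vowel → -ku → *siwkiku*.
*ijufur* — final sound /r/ (a non-sibilant consonant) → -ti → *ijufurti*.
*maz*: final sound = /z/, a sibilant → -ovo → *mazovo*.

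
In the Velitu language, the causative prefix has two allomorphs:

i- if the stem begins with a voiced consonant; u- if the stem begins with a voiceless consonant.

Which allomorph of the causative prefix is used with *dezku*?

i-

The first consonant of *dezku* is /d/, which is voiced, so the prefix is i-.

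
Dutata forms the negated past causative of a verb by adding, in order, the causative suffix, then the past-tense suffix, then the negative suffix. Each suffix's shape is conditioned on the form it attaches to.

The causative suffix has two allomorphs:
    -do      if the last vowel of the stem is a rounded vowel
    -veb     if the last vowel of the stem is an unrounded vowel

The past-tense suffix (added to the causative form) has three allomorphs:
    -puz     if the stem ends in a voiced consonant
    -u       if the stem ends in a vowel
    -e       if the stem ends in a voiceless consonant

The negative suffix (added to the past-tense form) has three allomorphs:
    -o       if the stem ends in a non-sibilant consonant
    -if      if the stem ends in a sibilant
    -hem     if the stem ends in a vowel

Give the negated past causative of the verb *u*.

udouhem

*u* — last vowel /u/ (a rounded vowel) → -do → *udo*.
Since the final sound of the causative form *udo* is /o/ (a vowel), it takes -u, giving *udou*.
The final sound of the past-tense form *udou* is /u/, which is a vowel, so the negative suffix is -hem, giving *udouhem*.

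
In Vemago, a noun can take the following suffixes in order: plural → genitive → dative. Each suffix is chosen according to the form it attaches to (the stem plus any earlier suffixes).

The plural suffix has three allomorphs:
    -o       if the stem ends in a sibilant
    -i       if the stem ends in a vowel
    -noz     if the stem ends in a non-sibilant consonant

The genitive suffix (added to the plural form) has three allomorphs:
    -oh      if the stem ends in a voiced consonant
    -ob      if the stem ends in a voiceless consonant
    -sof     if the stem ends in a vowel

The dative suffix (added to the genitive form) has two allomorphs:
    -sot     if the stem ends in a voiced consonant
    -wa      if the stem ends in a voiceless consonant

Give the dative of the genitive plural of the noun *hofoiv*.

The final sound of *hofoiv* is /v/, which is a non-sibilant consonant, so the plural suffix is -noz, giving *hofoivnoz*.
The plural form *hofoivnoz*: final sound = /z/, a voiced consonant → -oh → *hofoivnozoh*.
The final consonant of the genitive form *hofoivnozoh* is /h/, which is voiceless, so the dative suffix is -wa, giving *hofoivnozohwa*.

hofoivnozohwa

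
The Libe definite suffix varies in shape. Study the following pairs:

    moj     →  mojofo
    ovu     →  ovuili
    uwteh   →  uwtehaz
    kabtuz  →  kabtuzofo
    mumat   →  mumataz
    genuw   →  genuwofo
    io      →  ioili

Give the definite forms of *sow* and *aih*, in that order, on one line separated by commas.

sowofo, aihaz

The pattern is voicing of the final sound: -az when the stem ends in a voiceless consonant (*uwteh*, *mumat*); -ofo when the stem ends in a voiced consonant (*moj*, *kabtuz*, *genuw*); -ili when the stem ends in a vowel (*ovu*, *io*).
Since the final sound of *sow* is /w/ (a voiced consonant), it takes -ofo, giving *sowofo*.
Since the final sound of *aih* is /h/ (a voiceless consonant), it takes -az, giving *aihaz*.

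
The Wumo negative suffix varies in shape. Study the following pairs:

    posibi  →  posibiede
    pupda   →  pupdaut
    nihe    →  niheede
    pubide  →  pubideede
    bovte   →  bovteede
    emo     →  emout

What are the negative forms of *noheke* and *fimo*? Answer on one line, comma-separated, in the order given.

Looking at the last vowel of each stem: -ede when the last vowel of the stem is a front vowel (*posibi*, *nihe*, *pubide*, *bovte*); -ut when the last vowel of the stem is a back vowel (*pupda*, *emo*).
Since the last vowel of *noheke* is /e/ (a front vowel), it takes -ede, giving *nohekeede*.
*fimo*: last vowel = /o/, a back vowel → -ut → *fimout*.

nohekeede, fimout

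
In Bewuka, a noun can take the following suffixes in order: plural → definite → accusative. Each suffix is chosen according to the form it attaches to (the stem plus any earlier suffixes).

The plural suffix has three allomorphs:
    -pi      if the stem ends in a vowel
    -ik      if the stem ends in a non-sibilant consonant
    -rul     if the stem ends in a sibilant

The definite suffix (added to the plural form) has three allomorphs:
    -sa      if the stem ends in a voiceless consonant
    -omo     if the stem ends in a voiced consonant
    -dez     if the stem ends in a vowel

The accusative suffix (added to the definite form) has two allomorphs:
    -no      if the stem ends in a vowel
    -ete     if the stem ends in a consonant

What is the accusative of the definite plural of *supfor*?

supforiksano

The final sound of *supfor* is /r/, which is a non-sibilant consonant, so the plural suffix is -ik, giving *supforik*.
The plural form *supforik* — final sound /k/ (a voiceless consonant) → -sa → *supforiksa*.
The definite form *supforiksa* — final sound /a/ (a vowel) → -no → *supforiksano*.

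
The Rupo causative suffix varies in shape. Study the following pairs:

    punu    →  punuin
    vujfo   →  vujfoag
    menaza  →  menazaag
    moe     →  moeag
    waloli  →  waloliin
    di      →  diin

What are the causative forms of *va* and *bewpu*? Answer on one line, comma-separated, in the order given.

vaag, bewpuin

The suffix is conditioned by the last vowel: -in when the last vowel of the stem is a high vowel (*punu*, *waloli*, *di*); -ag when the last vowel of the stem is a non-high vowel (*vujfo*, *menaza*, *moe*).
Since the last vowel of *va* is /a/ (a non-high vowel), it takes -ag, giving *vaag*.
*bewpu*: last vowel = /u/, a high vowel → -in → *bewpuin*.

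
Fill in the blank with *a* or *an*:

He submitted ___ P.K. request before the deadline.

a

The indefinite article is chosen by the initial *sound* of the following word, not its spelling.
The initialism *P.K.* is read letter by letter; the first letter, P, is pronounced /piː/, which begins with a consonant sound.
So the article is *a*: He submitted a P.K. request before the deadline.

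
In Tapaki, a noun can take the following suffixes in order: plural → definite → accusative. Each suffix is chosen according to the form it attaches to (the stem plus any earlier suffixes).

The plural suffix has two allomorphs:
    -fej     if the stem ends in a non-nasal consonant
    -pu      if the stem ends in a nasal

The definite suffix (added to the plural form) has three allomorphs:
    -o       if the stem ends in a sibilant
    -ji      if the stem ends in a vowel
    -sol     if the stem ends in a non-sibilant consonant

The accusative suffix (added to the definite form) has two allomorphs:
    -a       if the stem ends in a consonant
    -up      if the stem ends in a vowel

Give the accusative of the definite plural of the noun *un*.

unpujiup

*un* — final consonant /n/ (a nasal) → -pu → *unpu*.
Since the final sound of the plural form *unpu* is /u/ (a vowel), it takes -ji, giving *unpuji*.
The definite form *unpuji* — final sound /i/ (a vowel) → -up → *unpujiup*.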